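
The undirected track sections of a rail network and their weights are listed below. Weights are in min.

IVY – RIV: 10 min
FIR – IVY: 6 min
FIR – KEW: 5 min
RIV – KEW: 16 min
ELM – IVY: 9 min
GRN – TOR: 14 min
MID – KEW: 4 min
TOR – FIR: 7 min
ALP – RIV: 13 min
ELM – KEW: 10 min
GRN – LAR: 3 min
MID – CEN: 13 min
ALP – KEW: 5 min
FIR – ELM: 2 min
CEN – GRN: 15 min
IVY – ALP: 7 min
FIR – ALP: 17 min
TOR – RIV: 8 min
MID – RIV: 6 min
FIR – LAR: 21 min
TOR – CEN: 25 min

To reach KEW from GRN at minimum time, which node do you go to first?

Candidate routes:
GRN → CEN → MID → KEW: 15+13+4 = 32
GRN → TOR → FIR → KEW: 14+7+5 = 26
GRN → LAR → FIR → KEW: 3+21+5 = 29
The minimum is 26 min via GRN → TOR → FIR → KEW.
So from GRN the first move is to TOR.

TOR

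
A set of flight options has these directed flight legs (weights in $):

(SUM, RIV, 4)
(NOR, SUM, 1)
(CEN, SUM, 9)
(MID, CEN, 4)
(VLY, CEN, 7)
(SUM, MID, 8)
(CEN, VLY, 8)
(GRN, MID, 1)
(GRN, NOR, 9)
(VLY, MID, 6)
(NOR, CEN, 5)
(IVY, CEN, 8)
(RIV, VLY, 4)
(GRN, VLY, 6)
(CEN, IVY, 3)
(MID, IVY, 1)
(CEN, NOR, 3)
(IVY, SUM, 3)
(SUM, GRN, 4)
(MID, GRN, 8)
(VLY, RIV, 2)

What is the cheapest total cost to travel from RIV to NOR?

Candidate routes:
RIV → VLY → CEN → NOR: 4+7+3 = 14
RIV → VLY → MID → CEN → NOR: 4+6+4+3 = 17
Cheapest is RIV → VLY → CEN → NOR at $14.

$14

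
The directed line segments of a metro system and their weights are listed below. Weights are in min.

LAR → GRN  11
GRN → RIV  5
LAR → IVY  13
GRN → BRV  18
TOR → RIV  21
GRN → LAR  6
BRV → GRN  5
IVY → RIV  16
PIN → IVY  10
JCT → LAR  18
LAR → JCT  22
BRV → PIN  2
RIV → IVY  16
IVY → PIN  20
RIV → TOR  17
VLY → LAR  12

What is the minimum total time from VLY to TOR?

Settle nodes by increasing distance from VLY:
VLY: 0
LAR: 12  (via VLY)
GRN: 23  (via LAR)
IVY: 25  (via LAR)
RIV: 28  (via GRN)
JCT: 34  (via LAR)
BRV: 41  (via GRN)
PIN: 43  (via BRV)
TOR: 45  (via RIV)
Shortest route: VLY–LAR–GRN–RIV–TOR = 45 min.

45 min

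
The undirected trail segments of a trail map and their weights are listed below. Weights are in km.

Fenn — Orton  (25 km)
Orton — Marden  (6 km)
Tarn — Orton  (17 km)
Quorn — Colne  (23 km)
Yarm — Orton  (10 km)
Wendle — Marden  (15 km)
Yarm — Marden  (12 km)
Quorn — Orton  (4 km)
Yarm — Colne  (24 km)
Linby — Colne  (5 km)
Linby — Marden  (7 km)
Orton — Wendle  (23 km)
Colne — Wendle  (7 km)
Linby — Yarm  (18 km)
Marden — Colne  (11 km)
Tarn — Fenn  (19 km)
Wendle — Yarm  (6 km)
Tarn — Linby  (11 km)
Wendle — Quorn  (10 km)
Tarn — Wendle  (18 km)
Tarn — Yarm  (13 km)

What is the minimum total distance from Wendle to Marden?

Settle nodes by increasing distance from Wendle:
Wendle: 0
Yarm: 6  (via Wendle)
Colne: 7  (via Wendle)
Quorn: 10  (via Wendle)
Linby: 12  (via Colne)
Orton: 14  (via Quorn)
Marden: 15  (via Wendle)
Shortest route: Wendle–Marden = 15 km.

15 km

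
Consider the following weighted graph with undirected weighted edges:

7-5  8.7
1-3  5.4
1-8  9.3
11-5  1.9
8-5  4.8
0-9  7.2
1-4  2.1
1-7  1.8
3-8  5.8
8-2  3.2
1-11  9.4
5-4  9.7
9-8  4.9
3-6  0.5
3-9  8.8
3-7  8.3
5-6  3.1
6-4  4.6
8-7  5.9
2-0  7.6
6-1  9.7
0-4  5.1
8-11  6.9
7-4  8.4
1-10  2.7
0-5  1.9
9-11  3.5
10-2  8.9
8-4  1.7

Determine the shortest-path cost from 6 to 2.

Candidate routes:
6–3–1–4–8–2: 0.5+5.4+2.1+1.7+3.2 = 12.9
6–3–8–2: 0.5+5.8+3.2 = 9.5
6–5–8–2: 3.1+4.8+3.2 = 11.1
6–5–0–2: 3.1+1.9+7.6 = 12.6
Cheapest is 6–3–8–2 at 9.5.

9.5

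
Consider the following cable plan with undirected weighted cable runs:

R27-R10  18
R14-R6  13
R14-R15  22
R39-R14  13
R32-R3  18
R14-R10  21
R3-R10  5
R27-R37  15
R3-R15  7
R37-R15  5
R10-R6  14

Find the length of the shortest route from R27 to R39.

52

Enumerating some paths:
R27 - R37 - R15 - R14 - R39: 15+5+22+13 = 55
R27 - R10 - R14 - R39: 18+21+13 = 52
R27 - R10 - R3 - R15 - R14 - R39: 18+5+7+22+13 = 65
R27 - R10 - R6 - R14 - R39: 18+14+13+13 = 58
The minimum is 52 via R27 - R10 - R14 - R39.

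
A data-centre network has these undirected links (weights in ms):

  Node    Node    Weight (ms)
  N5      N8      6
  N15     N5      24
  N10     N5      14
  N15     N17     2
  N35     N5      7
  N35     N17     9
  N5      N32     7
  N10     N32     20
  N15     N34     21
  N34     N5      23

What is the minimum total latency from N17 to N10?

30 ms

Compare a few routes:
N17–N35–N5–N10: 9+7+14 = 30
N17–N15–N5–N10: 2+24+14 = 40
Cheapest is N17–N35–N5–N10 at 30 ms.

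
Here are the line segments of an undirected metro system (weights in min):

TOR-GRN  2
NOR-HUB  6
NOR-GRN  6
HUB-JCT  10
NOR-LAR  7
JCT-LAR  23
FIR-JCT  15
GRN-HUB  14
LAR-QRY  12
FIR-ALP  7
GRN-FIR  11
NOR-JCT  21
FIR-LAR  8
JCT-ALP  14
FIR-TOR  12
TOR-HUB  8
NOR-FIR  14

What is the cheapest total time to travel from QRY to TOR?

27 min

Running Dijkstra from QRY:
QRY: 0
LAR: 12  (via QRY)
NOR: 19  (via LAR)
FIR: 20  (via LAR)
HUB: 25  (via NOR)
GRN: 25  (via NOR)
TOR: 27  (via GRN)
Shortest route: QRY–LAR–NOR–GRN–TOR = 27 min.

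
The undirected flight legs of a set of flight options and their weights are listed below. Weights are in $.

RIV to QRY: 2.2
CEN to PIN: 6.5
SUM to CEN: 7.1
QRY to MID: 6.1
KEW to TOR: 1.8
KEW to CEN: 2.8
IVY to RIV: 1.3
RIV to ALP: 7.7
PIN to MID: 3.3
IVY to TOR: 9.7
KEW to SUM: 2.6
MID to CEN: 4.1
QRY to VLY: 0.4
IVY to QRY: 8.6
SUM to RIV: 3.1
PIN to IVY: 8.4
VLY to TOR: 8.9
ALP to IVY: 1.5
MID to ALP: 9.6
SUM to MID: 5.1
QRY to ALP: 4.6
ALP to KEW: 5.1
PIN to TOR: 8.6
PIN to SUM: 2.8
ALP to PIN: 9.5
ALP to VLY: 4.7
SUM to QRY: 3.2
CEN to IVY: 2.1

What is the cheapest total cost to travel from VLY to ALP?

Settle nodes by increasing distance from VLY:
VLY: 0
QRY: 0.4  (via VLY)
RIV: 2.6  (via QRY)
SUM: 3.6  (via QRY)
IVY: 3.9  (via RIV)
ALP: 4.7  (via VLY)
Shortest route: VLY–ALP = $4.7.

$4.7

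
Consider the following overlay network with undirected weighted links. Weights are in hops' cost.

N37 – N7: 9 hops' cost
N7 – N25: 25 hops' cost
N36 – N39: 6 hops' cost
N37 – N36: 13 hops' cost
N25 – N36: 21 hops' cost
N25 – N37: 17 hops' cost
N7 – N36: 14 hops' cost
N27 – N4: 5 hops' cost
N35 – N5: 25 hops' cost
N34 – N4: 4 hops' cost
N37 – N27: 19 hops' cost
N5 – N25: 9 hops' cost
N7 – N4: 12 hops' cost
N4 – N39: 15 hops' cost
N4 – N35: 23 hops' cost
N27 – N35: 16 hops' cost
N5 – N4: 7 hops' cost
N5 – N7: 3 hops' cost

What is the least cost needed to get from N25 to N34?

Candidate routes:
N25–N7–N5–N4–N34: 25+3+7+4 = 39
N25–N5–N7–N4–N34: 9+3+12+4 = 28
N25–N5–N4–N34: 9+7+4 = 20
N25–N37–N7–N5–N4–N34: 17+9+3+7+4 = 40
The minimum is 20 hops' cost via N25–N5–N4–N34.

20 hops' cost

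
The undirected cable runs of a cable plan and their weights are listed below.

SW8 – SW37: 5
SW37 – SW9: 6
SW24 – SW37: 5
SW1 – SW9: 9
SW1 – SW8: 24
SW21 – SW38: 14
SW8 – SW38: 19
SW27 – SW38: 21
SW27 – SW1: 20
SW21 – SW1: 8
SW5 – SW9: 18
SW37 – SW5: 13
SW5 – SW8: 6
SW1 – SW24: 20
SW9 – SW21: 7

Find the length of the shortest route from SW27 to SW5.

46

Compare a few routes:
SW27 - SW1 - SW9 - SW5: 20+9+18 = 47
SW27 - SW1 - SW8 - SW5: 20+24+6 = 50
SW27 - SW1 - SW9 - SW37 - SW5: 20+9+6+13 = 48
SW27 - SW38 - SW8 - SW5: 21+19+6 = 46
Cheapest is SW27 - SW38 - SW8 - SW5 at 46.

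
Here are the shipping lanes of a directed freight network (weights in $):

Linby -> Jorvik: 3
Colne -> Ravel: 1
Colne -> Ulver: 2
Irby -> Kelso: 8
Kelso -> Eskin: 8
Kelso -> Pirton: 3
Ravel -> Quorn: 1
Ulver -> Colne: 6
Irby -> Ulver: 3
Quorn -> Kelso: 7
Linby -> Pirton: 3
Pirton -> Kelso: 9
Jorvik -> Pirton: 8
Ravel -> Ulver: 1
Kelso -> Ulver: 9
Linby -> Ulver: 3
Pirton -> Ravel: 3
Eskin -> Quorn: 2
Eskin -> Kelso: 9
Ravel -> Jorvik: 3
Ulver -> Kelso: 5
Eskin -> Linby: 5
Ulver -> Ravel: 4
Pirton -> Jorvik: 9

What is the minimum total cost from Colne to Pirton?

$10

Compare a few routes:
Colne → Ravel → Quorn → Kelso → Pirton: 1+1+7+3 = 12
Colne → Ulver → Kelso → Pirton: 2+5+3 = 10
The minimum is $10 via Colne → Ulver → Kelso → Pirton.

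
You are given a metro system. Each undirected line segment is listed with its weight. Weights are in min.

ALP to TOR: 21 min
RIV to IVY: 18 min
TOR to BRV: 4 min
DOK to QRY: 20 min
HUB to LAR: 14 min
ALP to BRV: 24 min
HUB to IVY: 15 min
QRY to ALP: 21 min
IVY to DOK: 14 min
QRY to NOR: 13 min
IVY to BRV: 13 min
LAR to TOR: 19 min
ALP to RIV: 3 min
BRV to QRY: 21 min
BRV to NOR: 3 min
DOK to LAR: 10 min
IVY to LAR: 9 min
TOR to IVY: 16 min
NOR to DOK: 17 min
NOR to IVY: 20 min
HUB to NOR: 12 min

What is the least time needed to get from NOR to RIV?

Enumerating some paths:
NOR - BRV - TOR - ALP - RIV: 3+4+21+3 = 31
NOR - BRV - IVY - RIV: 3+13+18 = 34
NOR - BRV - ALP - RIV: 3+24+3 = 30
NOR - QRY - ALP - RIV: 13+21+3 = 37
The minimum is 30 min via NOR - BRV - ALP - RIV.

30 min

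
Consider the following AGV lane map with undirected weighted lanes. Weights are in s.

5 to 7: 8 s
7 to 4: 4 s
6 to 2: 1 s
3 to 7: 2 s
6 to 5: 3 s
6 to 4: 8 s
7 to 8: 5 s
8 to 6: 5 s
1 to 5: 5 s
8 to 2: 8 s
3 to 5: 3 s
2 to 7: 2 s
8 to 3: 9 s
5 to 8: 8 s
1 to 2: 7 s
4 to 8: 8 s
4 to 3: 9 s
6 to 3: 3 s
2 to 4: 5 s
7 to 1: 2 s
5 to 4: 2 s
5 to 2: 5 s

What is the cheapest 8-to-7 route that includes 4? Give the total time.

Best 8 to 4: 8–4 costing 8
Best 4 to 7: 4–7 costing 4
Total via 4: 8 + 4 = 12 s.

12 s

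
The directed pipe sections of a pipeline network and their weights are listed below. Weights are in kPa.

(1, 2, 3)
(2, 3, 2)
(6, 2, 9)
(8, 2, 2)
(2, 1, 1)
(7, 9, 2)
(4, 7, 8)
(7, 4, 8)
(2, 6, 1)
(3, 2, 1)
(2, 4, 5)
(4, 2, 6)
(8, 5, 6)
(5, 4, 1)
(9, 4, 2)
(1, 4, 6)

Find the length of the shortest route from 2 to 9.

Shortest distances from 2:
2: 0
1: 1  (via 2)
6: 1  (via 2)
3: 2  (via 2)
4: 5  (via 2)
7: 13  (via 4)
9: 15  (via 7)
Shortest route: 2 → 4 → 7 → 9 = 15 kPa.

15 kPa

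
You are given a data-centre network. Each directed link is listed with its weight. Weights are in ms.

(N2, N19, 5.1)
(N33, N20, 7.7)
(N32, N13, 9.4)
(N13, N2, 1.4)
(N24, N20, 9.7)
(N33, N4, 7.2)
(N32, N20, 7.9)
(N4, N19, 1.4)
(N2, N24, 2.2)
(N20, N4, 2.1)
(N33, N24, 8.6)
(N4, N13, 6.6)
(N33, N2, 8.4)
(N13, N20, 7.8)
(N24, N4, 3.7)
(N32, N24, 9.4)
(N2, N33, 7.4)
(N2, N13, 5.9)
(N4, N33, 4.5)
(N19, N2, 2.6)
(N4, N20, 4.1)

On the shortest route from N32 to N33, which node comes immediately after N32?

N20

Enumerating some paths:
N32 - N24 - N4 - N33: 9.4+3.7+4.5 = 17.6
N32 - N20 - N4 - N33: 7.9+2.1+4.5 = 14.5
N32 - N13 - N2 - N33: 9.4+1.4+7.4 = 18.2
N32 - N13 - N2 - N24 - N4 - N33: 9.4+1.4+2.2+3.7+4.5 = 21.2
Cheapest is N32 - N20 - N4 - N33 at 14.5 ms.
So from N32 the first move is to N20.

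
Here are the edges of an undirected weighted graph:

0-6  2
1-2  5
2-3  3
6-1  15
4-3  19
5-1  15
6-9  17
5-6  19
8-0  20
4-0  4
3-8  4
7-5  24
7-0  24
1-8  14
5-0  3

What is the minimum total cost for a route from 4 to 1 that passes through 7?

67

Best 4 to 7: 4–0–7 costing 28
Shortest 7→1: 7–5–1 = 39
Total via 7: 28 + 39 = 67.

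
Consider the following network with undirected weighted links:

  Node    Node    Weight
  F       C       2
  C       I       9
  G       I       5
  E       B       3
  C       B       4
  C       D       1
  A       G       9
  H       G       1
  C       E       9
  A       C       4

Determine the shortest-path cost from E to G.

Compare a few routes:
E - C - I - G: 9+9+5 = 23
E - B - C - I - G: 3+4+9+5 = 21
E - C - A - G: 9+4+9 = 22
E - B - C - A - G: 3+4+4+9 = 20
The minimum is 20 via E - B - C - A - G.

20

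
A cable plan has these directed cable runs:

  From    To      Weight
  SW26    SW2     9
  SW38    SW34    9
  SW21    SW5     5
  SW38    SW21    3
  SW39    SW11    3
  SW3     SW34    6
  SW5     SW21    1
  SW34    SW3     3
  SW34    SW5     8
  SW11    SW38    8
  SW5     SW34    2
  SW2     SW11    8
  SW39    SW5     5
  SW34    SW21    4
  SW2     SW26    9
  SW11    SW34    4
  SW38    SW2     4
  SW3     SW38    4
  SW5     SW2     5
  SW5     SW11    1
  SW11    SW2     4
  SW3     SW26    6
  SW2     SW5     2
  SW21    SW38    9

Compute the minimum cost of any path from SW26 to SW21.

Running Dijkstra from SW26:
SW26: 0
SW2: 9  (via SW26)
SW5: 11  (via SW2)
SW21: 12  (via SW5)
Shortest route: SW26–SW2–SW5–SW21 = 12.

12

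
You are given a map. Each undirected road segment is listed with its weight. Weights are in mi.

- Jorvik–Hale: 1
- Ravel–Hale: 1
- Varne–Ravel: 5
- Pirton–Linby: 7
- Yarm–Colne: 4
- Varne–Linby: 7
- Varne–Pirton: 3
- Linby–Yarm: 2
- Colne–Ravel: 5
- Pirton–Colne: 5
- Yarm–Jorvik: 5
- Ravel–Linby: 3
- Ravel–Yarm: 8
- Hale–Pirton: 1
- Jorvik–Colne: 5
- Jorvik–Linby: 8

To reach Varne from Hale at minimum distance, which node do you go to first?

Pirton

Candidate routes:
Hale → Ravel → Varne: 1+5 = 6
Hale → Pirton → Varne: 1+3 = 4
The minimum is 4 mi via Hale → Pirton → Varne.
So from Hale the first move is to Pirton.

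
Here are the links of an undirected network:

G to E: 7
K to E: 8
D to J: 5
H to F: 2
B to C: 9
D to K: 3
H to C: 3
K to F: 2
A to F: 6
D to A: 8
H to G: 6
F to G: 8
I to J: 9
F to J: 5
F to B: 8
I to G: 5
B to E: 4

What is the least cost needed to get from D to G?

13

Compare a few routes:
D → K → F → G: 3+2+8 = 13
D → K → E → G: 3+8+7 = 18
Cheapest is D → K → F → G at 13.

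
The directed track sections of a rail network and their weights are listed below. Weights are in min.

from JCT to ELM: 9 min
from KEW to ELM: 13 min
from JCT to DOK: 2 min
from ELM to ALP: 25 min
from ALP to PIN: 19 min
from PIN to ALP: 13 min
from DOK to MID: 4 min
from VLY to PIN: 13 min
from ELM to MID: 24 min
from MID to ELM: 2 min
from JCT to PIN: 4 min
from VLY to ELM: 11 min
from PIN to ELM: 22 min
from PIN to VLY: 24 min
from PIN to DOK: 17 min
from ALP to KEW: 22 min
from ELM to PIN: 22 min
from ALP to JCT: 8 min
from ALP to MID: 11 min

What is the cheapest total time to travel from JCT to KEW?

39 min

Shortest distances from JCT:
JCT: 0
DOK: 2  (via JCT)
PIN: 4  (via JCT)
MID: 6  (via DOK)
ELM: 8  (via MID)
ALP: 17  (via PIN)
VLY: 28  (via PIN)
KEW: 39  (via ALP)
Shortest route: JCT → PIN → ALP → KEW = 39 min.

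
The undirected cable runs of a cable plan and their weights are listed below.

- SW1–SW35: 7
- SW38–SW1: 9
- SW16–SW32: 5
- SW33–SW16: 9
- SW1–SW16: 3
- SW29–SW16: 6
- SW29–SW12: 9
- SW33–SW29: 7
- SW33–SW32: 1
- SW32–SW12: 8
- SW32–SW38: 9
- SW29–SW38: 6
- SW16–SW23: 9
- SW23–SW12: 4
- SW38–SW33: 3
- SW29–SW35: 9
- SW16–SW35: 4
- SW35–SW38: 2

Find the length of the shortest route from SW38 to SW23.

15

Settle nodes by increasing distance from SW38:
SW38: 0
SW35: 2  (via SW38)
SW33: 3  (via SW38)
SW32: 4  (via SW33)
SW29: 6  (via SW38)
SW16: 6  (via SW35)
SW1: 9  (via SW38)
SW12: 12  (via SW32)
SW23: 15  (via SW16)
Shortest route: SW38–SW35–SW16–SW23 = 15.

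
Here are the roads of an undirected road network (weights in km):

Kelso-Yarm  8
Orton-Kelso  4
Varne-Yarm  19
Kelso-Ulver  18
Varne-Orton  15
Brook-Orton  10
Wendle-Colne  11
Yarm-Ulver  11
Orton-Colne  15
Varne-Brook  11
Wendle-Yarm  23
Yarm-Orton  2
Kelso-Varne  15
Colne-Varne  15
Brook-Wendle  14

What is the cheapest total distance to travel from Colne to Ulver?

28 km

Settle nodes by increasing distance from Colne:
Colne: 0
Wendle: 11  (via Colne)
Orton: 15  (via Colne)
Varne: 15  (via Colne)
Yarm: 17  (via Orton)
Kelso: 19  (via Orton)
Brook: 25  (via Wendle)
Ulver: 28  (via Yarm)
Shortest route: Colne–Orton–Yarm–Ulver = 28 km.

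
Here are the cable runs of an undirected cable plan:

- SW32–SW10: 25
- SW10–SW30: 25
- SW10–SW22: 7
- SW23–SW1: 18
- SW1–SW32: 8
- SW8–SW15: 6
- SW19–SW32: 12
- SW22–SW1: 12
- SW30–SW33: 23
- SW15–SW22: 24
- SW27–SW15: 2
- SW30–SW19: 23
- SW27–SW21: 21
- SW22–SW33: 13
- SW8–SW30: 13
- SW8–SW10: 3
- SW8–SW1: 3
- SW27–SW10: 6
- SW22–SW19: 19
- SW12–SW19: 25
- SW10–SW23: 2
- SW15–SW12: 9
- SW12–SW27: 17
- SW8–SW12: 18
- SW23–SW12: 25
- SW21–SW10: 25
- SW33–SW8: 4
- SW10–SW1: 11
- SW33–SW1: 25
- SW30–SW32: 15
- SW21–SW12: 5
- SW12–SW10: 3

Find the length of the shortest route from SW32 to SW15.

Settle nodes by increasing distance from SW32:
SW32: 0
SW1: 8  (via SW32)
SW8: 11  (via SW1)
SW19: 12  (via SW32)
SW10: 14  (via SW8)
SW33: 15  (via SW8)
SW30: 15  (via SW32)
SW23: 16  (via SW10)
SW15: 17  (via SW8)
Shortest route: SW32 → SW1 → SW8 → SW15 = 17.

17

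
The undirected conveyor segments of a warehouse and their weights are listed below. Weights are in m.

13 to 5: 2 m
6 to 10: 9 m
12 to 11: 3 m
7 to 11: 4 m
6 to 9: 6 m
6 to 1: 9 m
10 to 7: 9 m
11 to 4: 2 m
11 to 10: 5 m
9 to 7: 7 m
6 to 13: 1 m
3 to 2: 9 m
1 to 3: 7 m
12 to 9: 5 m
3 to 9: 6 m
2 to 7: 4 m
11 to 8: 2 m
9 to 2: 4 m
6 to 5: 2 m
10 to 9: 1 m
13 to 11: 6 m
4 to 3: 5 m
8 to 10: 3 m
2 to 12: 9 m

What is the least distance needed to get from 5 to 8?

10 m

Enumerating some paths:
5–13–11–8: 2+6+2 = 10
5–6–13–11–8: 2+1+6+2 = 11
The minimum is 10 m via 5–13–11–8.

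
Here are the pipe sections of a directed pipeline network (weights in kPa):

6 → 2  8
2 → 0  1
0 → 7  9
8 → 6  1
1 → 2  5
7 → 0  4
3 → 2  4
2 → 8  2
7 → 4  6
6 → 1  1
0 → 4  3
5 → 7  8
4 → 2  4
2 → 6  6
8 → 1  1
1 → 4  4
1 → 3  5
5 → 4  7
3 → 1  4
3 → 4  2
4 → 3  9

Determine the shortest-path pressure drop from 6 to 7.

16 kPa

Candidate routes:
6 - 1 - 2 - 0 - 7: 1+5+1+9 = 16
6 - 2 - 0 - 7: 8+1+9 = 18
6 - 1 - 4 - 2 - 0 - 7: 1+4+4+1+9 = 19
The minimum is 16 kPa via 6 - 1 - 2 - 0 - 7.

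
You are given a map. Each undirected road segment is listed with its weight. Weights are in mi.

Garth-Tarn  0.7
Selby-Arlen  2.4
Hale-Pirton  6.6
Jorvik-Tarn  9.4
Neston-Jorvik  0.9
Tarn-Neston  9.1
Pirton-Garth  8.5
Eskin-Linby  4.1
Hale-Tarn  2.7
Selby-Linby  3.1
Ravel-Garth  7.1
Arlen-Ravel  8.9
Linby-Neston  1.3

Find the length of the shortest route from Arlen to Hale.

Settle nodes by increasing distance from Arlen:
Arlen: 0
Selby: 2.4  (via Arlen)
Linby: 5.5  (via Selby)
Neston: 6.8  (via Linby)
Jorvik: 7.7  (via Neston)
Ravel: 8.9  (via Arlen)
Eskin: 9.6  (via Linby)
Tarn: 15.9  (via Neston)
Garth: 16  (via Ravel)
Hale: 18.6  (via Tarn)
Shortest route: Arlen → Selby → Linby → Neston → Tarn → Hale = 18.6 mi.

18.6 mi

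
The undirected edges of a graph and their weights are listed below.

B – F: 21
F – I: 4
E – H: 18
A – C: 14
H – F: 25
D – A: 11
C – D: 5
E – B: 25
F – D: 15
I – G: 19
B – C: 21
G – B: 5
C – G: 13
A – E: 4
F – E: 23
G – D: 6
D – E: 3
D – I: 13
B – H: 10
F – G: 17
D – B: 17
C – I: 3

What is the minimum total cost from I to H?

29

Running Dijkstra from I:
I: 0
C: 3  (via I)
F: 4  (via I)
D: 8  (via C)
E: 11  (via D)
G: 14  (via D)
A: 15  (via E)
B: 19  (via G)
H: 29  (via F)
Shortest route: I → F → H = 29.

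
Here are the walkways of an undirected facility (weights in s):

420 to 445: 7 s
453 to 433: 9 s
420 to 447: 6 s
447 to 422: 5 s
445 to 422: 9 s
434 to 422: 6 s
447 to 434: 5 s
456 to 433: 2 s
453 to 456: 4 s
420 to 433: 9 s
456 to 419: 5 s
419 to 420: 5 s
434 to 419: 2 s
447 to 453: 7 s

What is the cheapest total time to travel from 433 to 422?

Settle nodes by increasing distance from 433:
433: 0
456: 2  (via 433)
453: 6  (via 456)
419: 7  (via 456)
420: 9  (via 433)
434: 9  (via 419)
447: 13  (via 453)
422: 15  (via 434)
Shortest route: 433–456–419–434–422 = 15 s.

15 s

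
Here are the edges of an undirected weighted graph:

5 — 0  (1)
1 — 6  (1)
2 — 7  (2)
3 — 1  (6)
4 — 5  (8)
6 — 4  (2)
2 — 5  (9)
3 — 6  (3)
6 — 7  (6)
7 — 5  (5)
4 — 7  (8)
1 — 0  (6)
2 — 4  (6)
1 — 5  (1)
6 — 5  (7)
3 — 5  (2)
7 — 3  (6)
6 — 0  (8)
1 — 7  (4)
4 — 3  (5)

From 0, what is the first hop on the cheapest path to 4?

Enumerating some paths:
0–5–1–6–4: 1+1+1+2 = 5
0–5–3–6–4: 1+2+3+2 = 8
Cheapest is 0–5–1–6–4 at 5.
So from 0 the first move is to 5.

5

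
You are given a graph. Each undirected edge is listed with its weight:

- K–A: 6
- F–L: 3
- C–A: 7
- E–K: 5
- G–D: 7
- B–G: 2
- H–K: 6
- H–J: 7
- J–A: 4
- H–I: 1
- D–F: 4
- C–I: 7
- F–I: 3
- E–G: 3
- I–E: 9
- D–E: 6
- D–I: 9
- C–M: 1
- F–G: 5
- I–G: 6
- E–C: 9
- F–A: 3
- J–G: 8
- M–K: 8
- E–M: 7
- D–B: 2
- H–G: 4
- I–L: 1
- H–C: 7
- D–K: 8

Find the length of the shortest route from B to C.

13

Settle nodes by increasing distance from B:
B: 0
D: 2  (via B)
G: 2  (via B)
E: 5  (via G)
F: 6  (via D)
H: 6  (via G)
I: 7  (via H)
L: 8  (via I)
A: 9  (via F)
J: 10  (via G)
K: 10  (via D)
M: 12  (via E)
C: 13  (via H)
Shortest route: B → G → H → C = 13.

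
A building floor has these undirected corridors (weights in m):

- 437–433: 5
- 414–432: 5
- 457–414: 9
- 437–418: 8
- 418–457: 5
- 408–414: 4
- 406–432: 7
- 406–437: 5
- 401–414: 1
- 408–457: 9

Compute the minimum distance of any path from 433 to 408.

Compare a few routes:
433–437–418–457–414–408: 5+8+5+9+4 = 31
433–437–418–457–408: 5+8+5+9 = 27
433–437–406–432–414–408: 5+5+7+5+4 = 26
Cheapest is 433–437–406–432–414–408 at 26 m.

26 m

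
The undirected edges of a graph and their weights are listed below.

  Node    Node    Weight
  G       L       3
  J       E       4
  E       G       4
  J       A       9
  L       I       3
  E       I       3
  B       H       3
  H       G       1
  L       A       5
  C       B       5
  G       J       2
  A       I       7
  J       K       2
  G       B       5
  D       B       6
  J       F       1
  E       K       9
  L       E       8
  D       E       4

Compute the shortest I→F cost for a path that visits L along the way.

Best I to L: I–L costing 3
Best L to F: L–G–J–F costing 6
Total via L: 3 + 6 = 9.

9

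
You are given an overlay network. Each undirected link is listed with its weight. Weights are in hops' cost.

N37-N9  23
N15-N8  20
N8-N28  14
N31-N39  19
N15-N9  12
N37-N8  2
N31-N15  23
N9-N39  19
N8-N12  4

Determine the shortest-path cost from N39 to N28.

58 hops' cost

Compare a few routes:
N39 → N31 → N15 → N8 → N28: 19+23+20+14 = 76
N39 → N9 → N37 → N8 → N28: 19+23+2+14 = 58
N39 → N9 → N15 → N8 → N28: 19+12+20+14 = 65
Cheapest is N39 → N9 → N37 → N8 → N28 at 58 hops' cost.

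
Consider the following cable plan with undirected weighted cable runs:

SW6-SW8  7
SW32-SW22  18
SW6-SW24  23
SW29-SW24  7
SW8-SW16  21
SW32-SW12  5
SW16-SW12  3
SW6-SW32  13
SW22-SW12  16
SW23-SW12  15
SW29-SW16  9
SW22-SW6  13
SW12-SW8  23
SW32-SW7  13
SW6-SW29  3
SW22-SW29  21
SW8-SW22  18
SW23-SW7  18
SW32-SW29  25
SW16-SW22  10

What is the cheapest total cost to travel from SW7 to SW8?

Settle nodes by increasing distance from SW7:
SW7: 0
SW32: 13  (via SW7)
SW23: 18  (via SW7)
SW12: 18  (via SW32)
SW16: 21  (via SW12)
SW6: 26  (via SW32)
SW29: 29  (via SW6)
SW22: 31  (via SW32)
SW8: 33  (via SW6)
Shortest route: SW7 → SW32 → SW6 → SW8 = 33.

33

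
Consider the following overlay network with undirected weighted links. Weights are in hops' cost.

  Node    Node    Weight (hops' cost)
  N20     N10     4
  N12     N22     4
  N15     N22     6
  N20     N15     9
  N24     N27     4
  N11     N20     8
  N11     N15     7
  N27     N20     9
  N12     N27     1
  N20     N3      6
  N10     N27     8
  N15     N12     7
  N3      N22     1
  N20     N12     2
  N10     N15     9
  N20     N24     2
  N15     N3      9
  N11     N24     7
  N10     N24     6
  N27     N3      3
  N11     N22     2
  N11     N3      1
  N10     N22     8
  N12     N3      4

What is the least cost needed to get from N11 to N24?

Shortest distances from N11:
N11: 0
N3: 1  (via N11)
N22: 2  (via N11)
N27: 4  (via N3)
N12: 5  (via N3)
N15: 7  (via N11)
N24: 7  (via N11)
Shortest route: N11–N24 = 7 hops' cost.

7 hops' cost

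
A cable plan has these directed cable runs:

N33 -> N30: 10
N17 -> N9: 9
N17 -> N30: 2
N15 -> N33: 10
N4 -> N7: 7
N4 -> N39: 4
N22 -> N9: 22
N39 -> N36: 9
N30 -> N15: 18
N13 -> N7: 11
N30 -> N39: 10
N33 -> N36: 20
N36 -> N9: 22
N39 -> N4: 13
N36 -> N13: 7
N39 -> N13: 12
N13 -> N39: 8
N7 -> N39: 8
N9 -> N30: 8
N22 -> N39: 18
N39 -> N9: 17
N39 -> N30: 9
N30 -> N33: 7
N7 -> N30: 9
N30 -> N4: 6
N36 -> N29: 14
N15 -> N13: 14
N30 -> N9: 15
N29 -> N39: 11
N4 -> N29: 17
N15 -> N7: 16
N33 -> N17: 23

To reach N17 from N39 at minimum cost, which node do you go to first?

N30

Candidate routes:
N39 - N30 - N33 - N17: 9+7+23 = 39
N39 - N9 - N30 - N33 - N17: 17+8+7+23 = 55
The minimum is 39 via N39 - N30 - N33 - N17.
So from N39 the first move is to N30.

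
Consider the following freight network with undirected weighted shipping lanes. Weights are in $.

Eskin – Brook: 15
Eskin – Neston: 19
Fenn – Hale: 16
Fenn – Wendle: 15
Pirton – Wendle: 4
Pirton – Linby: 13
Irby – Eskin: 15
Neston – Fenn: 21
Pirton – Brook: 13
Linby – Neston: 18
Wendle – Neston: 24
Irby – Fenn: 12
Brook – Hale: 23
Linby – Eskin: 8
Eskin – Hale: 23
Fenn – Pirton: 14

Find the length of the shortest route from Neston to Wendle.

$24

Settle nodes by increasing distance from Neston:
Neston: 0
Linby: 18  (via Neston)
Eskin: 19  (via Neston)
Fenn: 21  (via Neston)
Wendle: 24  (via Neston)
Shortest route: Neston–Wendle = $24.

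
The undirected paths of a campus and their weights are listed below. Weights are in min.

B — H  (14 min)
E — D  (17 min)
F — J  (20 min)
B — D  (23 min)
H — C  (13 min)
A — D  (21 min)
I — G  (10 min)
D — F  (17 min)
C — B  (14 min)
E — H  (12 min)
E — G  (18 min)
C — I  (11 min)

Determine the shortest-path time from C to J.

74 min

Shortest distances from C:
C: 0
I: 11  (via C)
H: 13  (via C)
B: 14  (via C)
G: 21  (via I)
E: 25  (via H)
D: 37  (via B)
F: 54  (via D)
A: 58  (via D)
J: 74  (via F)
Shortest route: C–B–D–F–J = 74 min.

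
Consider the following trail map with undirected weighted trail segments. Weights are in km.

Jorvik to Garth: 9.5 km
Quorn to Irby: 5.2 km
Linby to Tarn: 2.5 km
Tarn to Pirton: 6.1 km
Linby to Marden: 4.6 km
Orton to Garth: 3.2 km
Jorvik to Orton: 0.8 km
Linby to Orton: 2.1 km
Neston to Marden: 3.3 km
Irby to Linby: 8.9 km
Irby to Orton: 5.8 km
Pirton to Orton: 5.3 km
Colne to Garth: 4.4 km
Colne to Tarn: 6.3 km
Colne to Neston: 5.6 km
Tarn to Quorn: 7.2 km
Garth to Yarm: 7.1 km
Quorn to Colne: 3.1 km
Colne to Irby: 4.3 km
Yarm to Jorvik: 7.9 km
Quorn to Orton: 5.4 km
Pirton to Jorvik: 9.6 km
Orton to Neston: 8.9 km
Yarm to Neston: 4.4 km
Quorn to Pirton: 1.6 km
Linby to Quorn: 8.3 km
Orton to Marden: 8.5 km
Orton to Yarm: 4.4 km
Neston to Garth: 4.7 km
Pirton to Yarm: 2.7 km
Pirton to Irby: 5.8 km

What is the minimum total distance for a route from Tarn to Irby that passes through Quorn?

Best Tarn to Quorn: Tarn → Quorn costing 7.2
Best Quorn to Irby: Quorn → Irby costing 5.2
Total via Quorn: 7.2 + 5.2 = 12.4 km.

12.4 km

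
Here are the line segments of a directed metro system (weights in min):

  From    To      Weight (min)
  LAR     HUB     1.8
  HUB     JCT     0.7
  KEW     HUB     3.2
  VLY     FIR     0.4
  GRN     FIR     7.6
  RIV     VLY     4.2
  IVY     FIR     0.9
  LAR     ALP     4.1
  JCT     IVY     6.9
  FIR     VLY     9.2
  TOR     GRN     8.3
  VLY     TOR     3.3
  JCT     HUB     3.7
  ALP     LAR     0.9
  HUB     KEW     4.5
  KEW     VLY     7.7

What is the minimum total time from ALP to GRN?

26.5 min

Enumerating some paths:
ALP–LAR–HUB–JCT–IVY–FIR–VLY–TOR–GRN: 0.9+1.8+0.7+6.9+0.9+9.2+3.3+8.3 = 32
ALP–LAR–HUB–KEW–VLY–TOR–GRN: 0.9+1.8+4.5+7.7+3.3+8.3 = 26.5
The minimum is 26.5 min via ALP–LAR–HUB–KEW–VLY–TOR–GRN.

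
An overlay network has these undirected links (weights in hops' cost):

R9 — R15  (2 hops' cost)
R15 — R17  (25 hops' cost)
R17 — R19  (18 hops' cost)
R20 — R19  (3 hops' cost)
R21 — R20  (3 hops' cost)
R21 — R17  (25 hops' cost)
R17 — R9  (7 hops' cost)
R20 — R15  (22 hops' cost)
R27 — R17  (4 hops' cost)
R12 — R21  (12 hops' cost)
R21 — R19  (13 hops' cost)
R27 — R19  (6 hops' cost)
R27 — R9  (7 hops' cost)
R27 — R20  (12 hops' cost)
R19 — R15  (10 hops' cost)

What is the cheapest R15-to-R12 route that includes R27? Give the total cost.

Best R15 to R27: R15 → R9 → R27 costing 9
Shortest R27→R12: R27 → R19 → R20 → R21 → R12 = 24
Total via R27: 9 + 24 = 33 hops' cost.

33 hops' cost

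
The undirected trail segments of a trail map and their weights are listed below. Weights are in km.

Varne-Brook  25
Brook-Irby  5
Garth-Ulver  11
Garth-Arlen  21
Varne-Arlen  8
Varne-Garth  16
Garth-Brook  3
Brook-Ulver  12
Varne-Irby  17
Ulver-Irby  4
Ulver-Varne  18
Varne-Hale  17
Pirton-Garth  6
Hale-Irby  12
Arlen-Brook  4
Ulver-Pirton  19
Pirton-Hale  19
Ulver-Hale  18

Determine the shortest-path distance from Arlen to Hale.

Candidate routes:
Arlen - Brook - Irby - Hale: 4+5+12 = 21
Arlen - Varne - Hale: 8+17 = 25
Arlen - Brook - Garth - Pirton - Hale: 4+3+6+19 = 32
Arlen - Brook - Irby - Ulver - Hale: 4+5+4+18 = 31
The minimum is 21 km via Arlen - Brook - Irby - Hale.

21 km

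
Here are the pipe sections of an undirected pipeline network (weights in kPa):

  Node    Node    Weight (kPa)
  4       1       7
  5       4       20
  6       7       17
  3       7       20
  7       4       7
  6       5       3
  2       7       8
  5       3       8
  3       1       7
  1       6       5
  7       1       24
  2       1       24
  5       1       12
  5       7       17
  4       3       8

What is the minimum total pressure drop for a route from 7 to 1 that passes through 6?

Best 7 to 6: 7 → 6 costing 17
Best 6 to 1: 6 → 1 costing 5
Total via 6: 17 + 5 = 22 kPa.

22 kPa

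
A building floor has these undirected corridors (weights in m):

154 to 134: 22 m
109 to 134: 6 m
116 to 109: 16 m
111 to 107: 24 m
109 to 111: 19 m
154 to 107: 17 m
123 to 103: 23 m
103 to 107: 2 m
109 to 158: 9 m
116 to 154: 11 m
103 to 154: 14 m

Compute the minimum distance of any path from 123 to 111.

Enumerating some paths:
123 - 103 - 154 - 134 - 109 - 111: 23+14+22+6+19 = 84
123 - 103 - 107 - 111: 23+2+24 = 49
123 - 103 - 154 - 107 - 111: 23+14+17+24 = 78
123 - 103 - 154 - 116 - 109 - 111: 23+14+11+16+19 = 83
Cheapest is 123 - 103 - 107 - 111 at 49 m.

49 m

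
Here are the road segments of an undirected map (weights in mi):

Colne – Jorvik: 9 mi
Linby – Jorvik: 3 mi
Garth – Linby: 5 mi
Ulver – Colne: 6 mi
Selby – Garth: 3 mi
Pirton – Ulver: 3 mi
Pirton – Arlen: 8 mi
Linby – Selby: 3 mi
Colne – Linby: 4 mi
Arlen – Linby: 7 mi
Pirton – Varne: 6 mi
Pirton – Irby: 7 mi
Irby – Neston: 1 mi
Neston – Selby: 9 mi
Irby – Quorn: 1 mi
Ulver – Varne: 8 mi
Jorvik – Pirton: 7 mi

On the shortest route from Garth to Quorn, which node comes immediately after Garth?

Enumerating some paths:
Garth–Linby–Selby–Neston–Irby–Quorn: 5+3+9+1+1 = 19
Garth–Selby–Neston–Irby–Quorn: 3+9+1+1 = 14
Garth–Linby–Jorvik–Pirton–Irby–Quorn: 5+3+7+7+1 = 23
The minimum is 14 mi via Garth–Selby–Neston–Irby–Quorn.
So from Garth the first move is to Selby.

Selby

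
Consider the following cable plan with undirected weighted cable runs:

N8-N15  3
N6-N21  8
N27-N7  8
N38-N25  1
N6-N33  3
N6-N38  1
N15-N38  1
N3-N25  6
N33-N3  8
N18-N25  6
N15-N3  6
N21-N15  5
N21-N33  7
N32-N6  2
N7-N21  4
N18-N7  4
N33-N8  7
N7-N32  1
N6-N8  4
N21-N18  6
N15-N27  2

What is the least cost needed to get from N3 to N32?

10

Compare a few routes:
N3 - N33 - N6 - N32: 8+3+2 = 13
N3 - N15 - N38 - N6 - N32: 6+1+1+2 = 10
The minimum is 10 via N3 - N15 - N38 - N6 - N32.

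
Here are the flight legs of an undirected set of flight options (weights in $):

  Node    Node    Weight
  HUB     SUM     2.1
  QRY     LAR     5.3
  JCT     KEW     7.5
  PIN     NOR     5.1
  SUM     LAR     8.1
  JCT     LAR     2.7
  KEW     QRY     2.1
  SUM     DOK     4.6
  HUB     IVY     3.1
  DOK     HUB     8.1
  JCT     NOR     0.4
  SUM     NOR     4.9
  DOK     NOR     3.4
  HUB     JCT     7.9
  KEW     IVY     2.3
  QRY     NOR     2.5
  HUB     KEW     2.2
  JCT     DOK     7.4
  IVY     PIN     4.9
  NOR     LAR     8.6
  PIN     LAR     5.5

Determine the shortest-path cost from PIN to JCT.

Candidate routes:
PIN - LAR - JCT: 5.5+2.7 = 8.2
PIN - NOR - JCT: 5.1+0.4 = 5.5
PIN - IVY - KEW - QRY - NOR - JCT: 4.9+2.3+2.1+2.5+0.4 = 12.2
PIN - LAR - QRY - NOR - JCT: 5.5+5.3+2.5+0.4 = 13.7
The minimum is $5.5 via PIN - NOR - JCT.

$5.5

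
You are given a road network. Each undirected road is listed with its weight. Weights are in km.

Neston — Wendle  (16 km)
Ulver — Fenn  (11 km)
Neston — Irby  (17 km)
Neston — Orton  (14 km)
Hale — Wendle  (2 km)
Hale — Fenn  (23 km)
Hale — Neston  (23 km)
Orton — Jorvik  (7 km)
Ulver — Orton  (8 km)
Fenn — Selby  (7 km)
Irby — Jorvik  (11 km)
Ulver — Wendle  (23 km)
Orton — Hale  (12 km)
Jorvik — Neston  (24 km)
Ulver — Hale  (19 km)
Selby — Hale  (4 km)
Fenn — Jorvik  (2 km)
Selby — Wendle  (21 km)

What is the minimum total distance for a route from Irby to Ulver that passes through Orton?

Best Irby to Orton: Irby–Jorvik–Orton costing 18
Best Orton to Ulver: Orton–Ulver costing 8
Total via Orton: 18 + 8 = 26 km.

26 km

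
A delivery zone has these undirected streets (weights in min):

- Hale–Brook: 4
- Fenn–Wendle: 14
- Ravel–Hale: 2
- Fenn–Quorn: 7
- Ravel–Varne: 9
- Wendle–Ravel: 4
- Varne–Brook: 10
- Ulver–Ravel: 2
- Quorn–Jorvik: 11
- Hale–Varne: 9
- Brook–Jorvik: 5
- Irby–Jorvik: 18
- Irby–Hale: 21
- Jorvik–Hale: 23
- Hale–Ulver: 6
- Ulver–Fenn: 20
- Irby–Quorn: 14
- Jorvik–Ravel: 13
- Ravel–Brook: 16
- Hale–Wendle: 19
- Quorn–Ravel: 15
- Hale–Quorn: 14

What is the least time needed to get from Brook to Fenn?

Running Dijkstra from Brook:
Brook: 0
Hale: 4  (via Brook)
Jorvik: 5  (via Brook)
Ravel: 6  (via Hale)
Ulver: 8  (via Ravel)
Varne: 10  (via Brook)
Wendle: 10  (via Ravel)
Quorn: 16  (via Jorvik)
Irby: 23  (via Jorvik)
Fenn: 23  (via Quorn)
Shortest route: Brook–Jorvik–Quorn–Fenn = 23 min.

23 min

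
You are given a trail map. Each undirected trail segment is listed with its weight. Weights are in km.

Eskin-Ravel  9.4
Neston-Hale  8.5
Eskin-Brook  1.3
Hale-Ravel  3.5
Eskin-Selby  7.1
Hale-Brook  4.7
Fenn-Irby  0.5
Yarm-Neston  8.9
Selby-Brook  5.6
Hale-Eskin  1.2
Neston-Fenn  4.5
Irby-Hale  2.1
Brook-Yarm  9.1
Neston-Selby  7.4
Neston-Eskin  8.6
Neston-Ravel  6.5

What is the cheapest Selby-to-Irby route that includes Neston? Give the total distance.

Shortest Selby→Neston: Selby–Neston = 7.4
Shortest Neston→Irby: Neston–Fenn–Irby = 5
Total via Neston: 7.4 + 5 = 12.4 km.

12.4 km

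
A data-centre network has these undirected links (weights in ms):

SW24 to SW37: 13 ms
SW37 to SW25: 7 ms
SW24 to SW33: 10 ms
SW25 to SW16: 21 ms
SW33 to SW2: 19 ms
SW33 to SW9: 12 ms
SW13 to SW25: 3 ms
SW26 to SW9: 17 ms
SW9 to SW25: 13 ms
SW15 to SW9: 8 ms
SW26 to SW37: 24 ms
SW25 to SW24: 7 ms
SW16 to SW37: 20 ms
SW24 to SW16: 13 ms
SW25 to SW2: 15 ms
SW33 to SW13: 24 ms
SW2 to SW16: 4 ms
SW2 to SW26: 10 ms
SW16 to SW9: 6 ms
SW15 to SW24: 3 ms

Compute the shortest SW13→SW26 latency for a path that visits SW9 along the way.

Best SW13 to SW9: SW13–SW25–SW9 costing 16
Shortest SW9→SW26: SW9–SW26 = 17
Total via SW9: 16 + 17 = 33 ms.

33 ms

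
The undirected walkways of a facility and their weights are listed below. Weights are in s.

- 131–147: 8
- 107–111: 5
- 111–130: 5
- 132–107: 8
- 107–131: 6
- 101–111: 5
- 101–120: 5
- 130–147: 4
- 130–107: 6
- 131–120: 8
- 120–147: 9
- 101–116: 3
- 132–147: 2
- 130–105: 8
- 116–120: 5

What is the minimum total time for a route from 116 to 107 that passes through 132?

24 s

Shortest 116→132: 116–120–147–132 = 16
Shortest 132→107: 132–107 = 8
Total via 132: 16 + 8 = 24 s.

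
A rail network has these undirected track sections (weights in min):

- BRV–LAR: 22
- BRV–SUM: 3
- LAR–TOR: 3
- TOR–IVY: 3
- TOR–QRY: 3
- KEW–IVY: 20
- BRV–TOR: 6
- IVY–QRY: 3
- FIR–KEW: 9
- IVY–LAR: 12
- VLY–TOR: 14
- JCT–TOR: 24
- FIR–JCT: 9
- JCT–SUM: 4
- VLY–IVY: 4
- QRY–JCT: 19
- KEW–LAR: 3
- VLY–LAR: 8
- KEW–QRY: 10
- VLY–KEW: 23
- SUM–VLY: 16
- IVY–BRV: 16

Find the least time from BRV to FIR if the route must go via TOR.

Shortest BRV→TOR: BRV → TOR = 6
Shortest TOR→FIR: TOR → LAR → KEW → FIR = 15
Total via TOR: 6 + 15 = 21 min.

21 min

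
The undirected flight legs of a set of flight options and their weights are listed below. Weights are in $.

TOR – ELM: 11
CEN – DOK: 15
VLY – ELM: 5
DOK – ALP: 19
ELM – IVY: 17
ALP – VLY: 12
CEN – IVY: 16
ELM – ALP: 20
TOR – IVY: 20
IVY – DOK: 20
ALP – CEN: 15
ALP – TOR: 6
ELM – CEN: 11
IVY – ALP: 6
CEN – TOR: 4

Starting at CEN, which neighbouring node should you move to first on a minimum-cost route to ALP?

TOR

Candidate routes:
CEN - TOR - ALP: 4+6 = 10
CEN - ALP: 15 = 15
The minimum is $10 via CEN - TOR - ALP.
So from CEN the first move is to TOR.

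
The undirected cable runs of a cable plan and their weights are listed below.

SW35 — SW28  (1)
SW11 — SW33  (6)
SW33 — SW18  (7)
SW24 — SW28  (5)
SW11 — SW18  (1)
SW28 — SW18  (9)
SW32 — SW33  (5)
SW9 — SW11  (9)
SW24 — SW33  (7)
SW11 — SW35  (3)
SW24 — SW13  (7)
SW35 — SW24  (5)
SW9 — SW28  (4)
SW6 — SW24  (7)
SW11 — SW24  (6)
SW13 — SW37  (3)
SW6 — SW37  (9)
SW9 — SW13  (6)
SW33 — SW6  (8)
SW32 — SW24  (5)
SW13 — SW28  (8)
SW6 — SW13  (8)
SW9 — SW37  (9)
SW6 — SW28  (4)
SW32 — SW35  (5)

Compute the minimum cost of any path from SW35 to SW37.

12

Running Dijkstra from SW35:
SW35: 0
SW28: 1  (via SW35)
SW11: 3  (via SW35)
SW18: 4  (via SW11)
SW6: 5  (via SW28)
SW9: 5  (via SW28)
SW32: 5  (via SW35)
SW24: 5  (via SW35)
SW33: 9  (via SW11)
SW13: 9  (via SW28)
SW37: 12  (via SW13)
Shortest route: SW35–SW28–SW13–SW37 = 12.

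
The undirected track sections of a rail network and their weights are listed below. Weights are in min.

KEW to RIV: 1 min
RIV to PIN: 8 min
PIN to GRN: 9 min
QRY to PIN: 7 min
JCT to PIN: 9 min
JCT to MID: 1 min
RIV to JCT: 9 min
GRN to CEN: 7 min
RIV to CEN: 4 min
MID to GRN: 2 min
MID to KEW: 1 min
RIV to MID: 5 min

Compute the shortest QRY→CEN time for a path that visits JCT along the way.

Shortest QRY→JCT: QRY–PIN–JCT = 16
Shortest JCT→CEN: JCT–MID–KEW–RIV–CEN = 7
Total via JCT: 16 + 7 = 23 min.

23 min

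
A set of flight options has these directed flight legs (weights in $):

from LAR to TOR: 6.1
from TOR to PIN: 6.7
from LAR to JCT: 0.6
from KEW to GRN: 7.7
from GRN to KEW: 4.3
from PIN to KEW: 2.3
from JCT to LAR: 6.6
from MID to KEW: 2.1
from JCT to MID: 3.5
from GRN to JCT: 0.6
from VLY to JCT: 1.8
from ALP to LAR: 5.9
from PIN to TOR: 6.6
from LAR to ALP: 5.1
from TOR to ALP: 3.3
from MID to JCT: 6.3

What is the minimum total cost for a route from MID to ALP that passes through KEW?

$22.1

Best MID to KEW: MID–KEW costing 2.1
Best KEW to ALP: KEW–GRN–JCT–LAR–ALP costing 20
Total via KEW: 2.1 + 20 = $22.1.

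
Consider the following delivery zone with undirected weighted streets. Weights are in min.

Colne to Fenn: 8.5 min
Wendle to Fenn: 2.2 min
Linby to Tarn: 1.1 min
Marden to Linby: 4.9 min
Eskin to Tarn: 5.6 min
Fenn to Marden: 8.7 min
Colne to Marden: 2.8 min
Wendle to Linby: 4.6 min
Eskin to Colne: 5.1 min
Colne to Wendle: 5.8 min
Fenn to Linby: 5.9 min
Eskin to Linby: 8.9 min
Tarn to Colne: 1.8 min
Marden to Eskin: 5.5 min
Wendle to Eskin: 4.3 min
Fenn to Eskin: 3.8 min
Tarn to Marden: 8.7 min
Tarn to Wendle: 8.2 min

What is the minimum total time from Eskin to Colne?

Settle nodes by increasing distance from Eskin:
Eskin: 0
Fenn: 3.8  (via Eskin)
Wendle: 4.3  (via Eskin)
Colne: 5.1  (via Eskin)
Shortest route: Eskin–Colne = 5.1 min.

5.1 min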